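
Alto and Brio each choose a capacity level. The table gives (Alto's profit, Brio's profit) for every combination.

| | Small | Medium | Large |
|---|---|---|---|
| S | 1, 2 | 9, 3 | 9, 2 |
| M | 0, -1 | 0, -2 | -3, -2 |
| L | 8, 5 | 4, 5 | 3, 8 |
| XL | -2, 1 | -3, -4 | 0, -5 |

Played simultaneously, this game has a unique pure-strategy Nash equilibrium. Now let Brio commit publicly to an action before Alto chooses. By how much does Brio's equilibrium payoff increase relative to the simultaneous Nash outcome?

2

Work backward from Alto's decision.
- Small: Alto compares 1, 0, 8, -2 and picks L; Brio would get 5.
- Medium: Alto compares 9, 0, 4, -3 and picks S; Brio would get 3.
- Large: Alto compares 9, -3, 3, 0 and picks S; Brio would get 2.
Maximizing over 5, 3, 2, Brio chooses Small. Subgame-perfect outcome: (L, Small) with payoffs (8, 5).
For the simultaneous game, intersect best replies.
Alto's best replies: Small→L; Medium→S; Large→S.
Brio's best replies: S→Medium; M→Small; L→Large; XL→Small.
The unique mutual best reply is (S, Medium), giving (9, 3).
Brio's commitment gain: 5 − 3 = 2.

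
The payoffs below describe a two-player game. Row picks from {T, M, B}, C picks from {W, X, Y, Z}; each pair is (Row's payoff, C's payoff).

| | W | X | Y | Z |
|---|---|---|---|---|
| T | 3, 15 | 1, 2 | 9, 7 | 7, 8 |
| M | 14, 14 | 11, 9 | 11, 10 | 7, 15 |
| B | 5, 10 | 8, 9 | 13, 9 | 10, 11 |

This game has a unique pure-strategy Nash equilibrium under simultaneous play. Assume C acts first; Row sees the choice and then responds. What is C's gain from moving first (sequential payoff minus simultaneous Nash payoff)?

Work backward from Row's decision.
- W: BR = M, leader payoff 14.
- X: BR = M, leader payoff 9.
- Y: BR = B, leader payoff 9.
- Z: BR = B, leader payoff 11.
Among 14, 9, 9, 11, the best is 14 at W. Subgame-perfect outcome: (M, W) with payoffs (14, 14).
Under simultaneous play:
Row's best replies: W→M; X→M; Y→B; Z→B.
C's best replies: T→W; M→Z; B→Z.
Only (B, Z) has each player best-responding; Nash payoffs (10, 11).
C's commitment gain: 14 − 11 = 3.

3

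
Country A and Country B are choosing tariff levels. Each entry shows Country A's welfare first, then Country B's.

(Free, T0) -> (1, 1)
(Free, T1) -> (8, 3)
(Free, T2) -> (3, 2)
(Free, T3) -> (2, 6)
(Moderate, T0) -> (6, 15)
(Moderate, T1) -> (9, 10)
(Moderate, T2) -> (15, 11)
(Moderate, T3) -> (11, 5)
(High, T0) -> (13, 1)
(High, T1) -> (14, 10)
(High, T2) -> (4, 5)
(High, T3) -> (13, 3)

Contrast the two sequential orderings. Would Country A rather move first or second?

If Country A leads: Country B's best replies are Free→T3, Moderate→T0, High→T1; Country A's induced payoffs 2, 6, 14; outcome (High, T1), payoffs (14, 10).
If Country B leads: Country A's best replies are T0→High, T1→High, T2→Moderate, T3→High; Country B's induced payoffs 1, 10, 11, 3; outcome (Moderate, T2), payoffs (15, 11).
Country A gets 14 moving first and 15 moving second, so Country A prefers to move second.

second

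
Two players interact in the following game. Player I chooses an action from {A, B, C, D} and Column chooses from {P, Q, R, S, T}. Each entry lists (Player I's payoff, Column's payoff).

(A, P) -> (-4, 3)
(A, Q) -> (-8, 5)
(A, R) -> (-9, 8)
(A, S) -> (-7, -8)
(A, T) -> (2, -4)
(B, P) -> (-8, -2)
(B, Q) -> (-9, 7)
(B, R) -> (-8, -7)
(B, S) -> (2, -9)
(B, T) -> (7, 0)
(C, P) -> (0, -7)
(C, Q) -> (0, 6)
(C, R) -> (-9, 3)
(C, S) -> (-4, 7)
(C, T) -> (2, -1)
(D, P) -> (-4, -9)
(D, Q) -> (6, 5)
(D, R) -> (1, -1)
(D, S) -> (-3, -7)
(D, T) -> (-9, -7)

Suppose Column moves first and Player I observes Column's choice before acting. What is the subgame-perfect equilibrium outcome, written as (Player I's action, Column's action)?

(D, Q)

Player I best-responds to each possible Column move:
- P: Player I compares -4, -8, 0, -4 and picks C; Column would get -7.
- Q: Player I compares -8, -9, 0, 6 and picks D; Column would get 5.
- R: Player I compares -9, -8, -9, 1 and picks D; Column would get -1.
- S: Player I compares -7, 2, -4, -3 and picks B; Column would get -9.
- T: Player I compares 2, 7, 2, -9 and picks B; Column would get 0.
Maximizing over -7, 5, -1, -9, 0, Column chooses Q. Subgame-perfect outcome: (D, Q) with payoffs (6, 5).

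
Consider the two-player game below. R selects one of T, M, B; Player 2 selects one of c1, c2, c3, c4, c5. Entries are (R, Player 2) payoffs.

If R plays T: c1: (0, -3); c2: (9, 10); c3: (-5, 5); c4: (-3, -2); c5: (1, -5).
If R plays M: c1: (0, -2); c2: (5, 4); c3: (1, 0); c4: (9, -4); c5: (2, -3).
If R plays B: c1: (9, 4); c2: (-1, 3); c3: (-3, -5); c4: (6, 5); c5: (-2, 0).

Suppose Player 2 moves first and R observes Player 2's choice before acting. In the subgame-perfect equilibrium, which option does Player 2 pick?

Solve by backward induction (Player 2 leads).
- c1 → R plays B (best of 0, 0, 9); Player 2 gets 4.
- c2 → R plays T (best of 9, 5, -1); Player 2 gets 10.
- c3 → R plays M (best of -5, 1, -3); Player 2 gets 0.
- c4 → R plays M (best of -3, 9, 6); Player 2 gets -4.
- c5 → R plays M (best of 1, 2, -2); Player 2 gets -3.
Maximizing over 4, 10, 0, -4, -3, Player 2 chooses c2. Subgame-perfect outcome: (T, c2) with payoffs (9, 10).

c2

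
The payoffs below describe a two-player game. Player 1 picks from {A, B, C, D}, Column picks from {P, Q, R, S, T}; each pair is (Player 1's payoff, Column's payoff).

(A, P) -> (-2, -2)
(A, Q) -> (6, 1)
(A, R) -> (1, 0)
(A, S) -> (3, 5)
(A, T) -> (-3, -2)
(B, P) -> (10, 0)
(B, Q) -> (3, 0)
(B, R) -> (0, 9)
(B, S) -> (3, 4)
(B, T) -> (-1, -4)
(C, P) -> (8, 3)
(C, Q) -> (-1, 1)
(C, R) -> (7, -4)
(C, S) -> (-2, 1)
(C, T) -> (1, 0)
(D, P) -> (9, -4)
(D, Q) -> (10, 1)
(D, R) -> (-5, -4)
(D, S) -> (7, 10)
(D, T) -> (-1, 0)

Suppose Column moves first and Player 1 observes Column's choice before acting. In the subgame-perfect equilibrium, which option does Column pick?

Backward induction with Column moving first.
- P → Player 1 plays B (best of -2, 10, 8, 9); Column gets 0.
- Q → Player 1 plays D (best of 6, 3, -1, 10); Column gets 1.
- R → Player 1 plays C (best of 1, 0, 7, -5); Column gets -4.
- S → Player 1 plays D (best of 3, 3, -2, 7); Column gets 10.
- T → Player 1 plays C (best of -3, -1, 1, -1); Column gets 0.
Among 0, 1, -4, 10, 0, the best is 10 at S. Subgame-perfect outcome: (D, S) with payoffs (7, 10).

S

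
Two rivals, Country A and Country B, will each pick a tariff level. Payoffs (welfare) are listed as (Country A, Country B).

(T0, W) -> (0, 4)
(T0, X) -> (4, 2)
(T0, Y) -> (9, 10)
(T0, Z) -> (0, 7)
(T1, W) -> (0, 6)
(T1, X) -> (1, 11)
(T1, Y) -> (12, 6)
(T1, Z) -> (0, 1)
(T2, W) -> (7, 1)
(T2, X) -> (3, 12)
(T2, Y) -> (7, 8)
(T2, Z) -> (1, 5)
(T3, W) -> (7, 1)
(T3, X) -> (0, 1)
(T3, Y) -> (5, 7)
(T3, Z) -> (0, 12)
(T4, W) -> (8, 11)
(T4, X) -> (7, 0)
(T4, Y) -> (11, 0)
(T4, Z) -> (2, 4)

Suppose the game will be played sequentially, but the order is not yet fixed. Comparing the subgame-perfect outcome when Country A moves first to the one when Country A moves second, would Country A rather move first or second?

first

If Country A leads: Country B's best replies are T0→Y, T1→X, T2→X, T3→Z, T4→W; Country A's induced payoffs 9, 1, 3, 0, 8; outcome (T0, Y), payoffs (9, 10).
If Country B leads: Country A's best replies are W→T4, X→T4, Y→T1, Z→T4; Country B's induced payoffs 11, 0, 6, 4; outcome (T4, W), payoffs (8, 11).
Country A gets 9 moving first and 8 moving second, so Country A prefers to move first.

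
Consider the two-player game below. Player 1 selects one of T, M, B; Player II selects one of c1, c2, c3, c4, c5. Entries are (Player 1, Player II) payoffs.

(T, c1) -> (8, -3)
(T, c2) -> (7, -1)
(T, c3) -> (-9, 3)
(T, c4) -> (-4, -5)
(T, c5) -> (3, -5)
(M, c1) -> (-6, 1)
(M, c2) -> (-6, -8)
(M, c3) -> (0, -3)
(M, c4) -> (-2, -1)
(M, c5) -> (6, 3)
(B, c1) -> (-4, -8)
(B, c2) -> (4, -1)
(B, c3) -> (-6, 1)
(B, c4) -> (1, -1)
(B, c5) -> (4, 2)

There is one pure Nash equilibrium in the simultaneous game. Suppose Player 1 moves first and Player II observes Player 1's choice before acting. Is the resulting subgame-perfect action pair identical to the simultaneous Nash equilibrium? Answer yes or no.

Solve by backward induction (Player 1 leads).
- T: BR = c3, leader payoff -9.
- M: BR = c5, leader payoff 6.
- B: BR = c5, leader payoff 4.
Player 1's induced payoffs are -9, 6, 4, so Player 1 commits to M. Subgame-perfect outcome: (M, c5) with payoffs (6, 3).
For the simultaneous game, intersect best replies.
Player 1's best replies: c1→T; c2→T; c3→M; c4→B; c5→M.
Player II's best replies: T→c3; M→c5; B→c5.
The unique mutual best reply is (M, c5), giving (6, 3).
Sequential outcome (M, c5) coincides with the Nash profile (M, c5).

yes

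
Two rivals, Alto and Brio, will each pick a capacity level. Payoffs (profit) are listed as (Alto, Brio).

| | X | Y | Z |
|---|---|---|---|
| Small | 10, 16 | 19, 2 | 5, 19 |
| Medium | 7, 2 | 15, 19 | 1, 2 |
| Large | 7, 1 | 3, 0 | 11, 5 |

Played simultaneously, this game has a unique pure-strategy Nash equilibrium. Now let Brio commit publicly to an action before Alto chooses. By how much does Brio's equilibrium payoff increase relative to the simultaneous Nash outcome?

Work backward from Alto's decision.
- X: BR = Small, leader payoff 16.
- Y: BR = Small, leader payoff 2.
- Z: BR = Large, leader payoff 5.
Among 16, 2, 5, the best is 16 at X. Subgame-perfect outcome: (Small, X) with payoffs (10, 16).
For the simultaneous game, intersect best replies.
Alto's best replies: X→Small; Y→Small; Z→Large.
Brio's best replies: Small→Z; Medium→Y; Large→Z.
Only (Large, Z) has each player best-responding; Nash payoffs (11, 5).
Brio's commitment gain: 16 − 5 = 11.

11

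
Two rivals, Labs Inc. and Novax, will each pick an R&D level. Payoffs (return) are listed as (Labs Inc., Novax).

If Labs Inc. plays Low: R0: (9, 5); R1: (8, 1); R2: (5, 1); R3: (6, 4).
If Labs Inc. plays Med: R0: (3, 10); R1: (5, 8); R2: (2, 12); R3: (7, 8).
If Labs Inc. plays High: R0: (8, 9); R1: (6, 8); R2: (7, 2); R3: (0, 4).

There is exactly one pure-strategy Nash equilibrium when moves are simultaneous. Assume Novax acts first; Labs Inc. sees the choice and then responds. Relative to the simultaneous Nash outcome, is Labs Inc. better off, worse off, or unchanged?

Work backward from Labs Inc.'s decision.
- R0: Labs Inc. compares 9, 3, 8 and picks Low; Novax would get 5.
- R1: Labs Inc. compares 8, 5, 6 and picks Low; Novax would get 1.
- R2: Labs Inc. compares 5, 2, 7 and picks High; Novax would get 2.
- R3: Labs Inc. compares 6, 7, 0 and picks Med; Novax would get 8.
Novax's induced payoffs are 5, 1, 2, 8, so Novax commits to R3. Subgame-perfect outcome: (Med, R3) with payoffs (7, 8).
Now find the simultaneous Nash equilibrium.
Labs Inc.'s best replies: R0→Low; R1→Low; R2→High; R3→Med.
Novax's best replies: Low→R0; Med→R2; High→R0.
The unique mutual best reply is (Low, R0), giving (9, 5).
Labs Inc. earns 7 sequentially versus 9 at the Nash outcome: worse off.

worse off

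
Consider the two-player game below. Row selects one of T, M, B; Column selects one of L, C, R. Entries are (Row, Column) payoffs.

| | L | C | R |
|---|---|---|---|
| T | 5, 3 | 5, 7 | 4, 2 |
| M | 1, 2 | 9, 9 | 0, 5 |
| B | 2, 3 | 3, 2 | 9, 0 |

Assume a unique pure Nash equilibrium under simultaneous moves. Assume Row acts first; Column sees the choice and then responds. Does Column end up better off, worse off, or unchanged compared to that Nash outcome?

Work backward from Column's decision.
- T: BR = C, leader payoff 5.
- M: BR = C, leader payoff 9.
- B: BR = L, leader payoff 2.
Row's induced payoffs are 5, 9, 2, so Row commits to M. Subgame-perfect outcome: (M, C) with payoffs (9, 9).
For the simultaneous game, intersect best replies.
Row's best replies: L→T; C→M; R→B.
Column's best replies: T→C; M→C; B→L.
Only (M, C) has each player best-responding; Nash payoffs (9, 9).
Column earns 9 sequentially versus 9 at the Nash outcome: unchanged.

unchanged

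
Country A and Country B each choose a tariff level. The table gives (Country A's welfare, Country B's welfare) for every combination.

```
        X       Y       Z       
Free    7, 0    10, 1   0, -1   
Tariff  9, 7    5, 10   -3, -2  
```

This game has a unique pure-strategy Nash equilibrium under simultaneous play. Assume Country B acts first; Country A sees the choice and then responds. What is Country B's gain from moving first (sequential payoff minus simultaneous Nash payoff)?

Backward induction with Country B moving first.
- X: BR = Tariff, leader payoff 7.
- Y: BR = Free, leader payoff 1.
- Z: BR = Free, leader payoff -1.
Among 7, 1, -1, the best is 7 at X. Subgame-perfect outcome: (Tariff, X) with payoffs (9, 7).
For the simultaneous game, intersect best replies.
Country A's best replies: X→Tariff; Y→Free; Z→Free.
Country B's best replies: Free→Y; Tariff→Y.
Only (Free, Y) has each player best-responding; Nash payoffs (10, 1).
Country B's commitment gain: 7 − 1 = 6.

6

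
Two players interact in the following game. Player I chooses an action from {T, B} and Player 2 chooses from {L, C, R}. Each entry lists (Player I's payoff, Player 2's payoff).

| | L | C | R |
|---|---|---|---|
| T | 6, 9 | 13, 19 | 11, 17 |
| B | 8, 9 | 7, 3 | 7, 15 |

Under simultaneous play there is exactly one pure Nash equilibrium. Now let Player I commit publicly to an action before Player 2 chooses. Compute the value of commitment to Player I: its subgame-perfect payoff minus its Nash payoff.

0

Work backward from Player 2's decision.
- T → Player 2 plays C (best of 9, 19, 17); Player I gets 13.
- B → Player 2 plays R (best of 9, 3, 15); Player I gets 7.
Maximizing over 13, 7, Player I chooses T. Subgame-perfect outcome: (T, C) with payoffs (13, 19).
For the simultaneous game, intersect best replies.
Player I's best replies: L→B; C→T; R→T.
Player 2's best replies: T→C; B→R.
The unique mutual best reply is (T, C), giving (13, 19).
Player I's commitment gain: 13 − 13 = 0.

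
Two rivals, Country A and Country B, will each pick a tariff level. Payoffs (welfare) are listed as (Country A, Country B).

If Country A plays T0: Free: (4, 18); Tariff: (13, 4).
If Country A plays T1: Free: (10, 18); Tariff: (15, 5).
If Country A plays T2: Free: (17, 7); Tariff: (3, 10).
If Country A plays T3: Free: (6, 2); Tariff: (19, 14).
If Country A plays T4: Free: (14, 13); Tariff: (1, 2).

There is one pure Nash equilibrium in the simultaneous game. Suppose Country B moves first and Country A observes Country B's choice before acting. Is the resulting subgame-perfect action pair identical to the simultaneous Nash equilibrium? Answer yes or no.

Solve by backward induction (Country B leads).
- Free → Country A plays T2 (best of 4, 10, 17, 6, 14); Country B gets 7.
- Tariff → Country A plays T3 (best of 13, 15, 3, 19, 1); Country B gets 14.
Country B's induced payoffs are 7, 14, so Country B commits to Tariff. Subgame-perfect outcome: (T3, Tariff) with payoffs (19, 14).
Now find the simultaneous Nash equilibrium.
Country A's best replies: Free→T2; Tariff→T3.
Country B's best replies: T0→Free; T1→Free; T2→Tariff; T3→Tariff; T4→Free.
The unique mutual best reply is (T3, Tariff), giving (19, 14).
Sequential outcome (T3, Tariff) coincides with the Nash profile (T3, Tariff).

yes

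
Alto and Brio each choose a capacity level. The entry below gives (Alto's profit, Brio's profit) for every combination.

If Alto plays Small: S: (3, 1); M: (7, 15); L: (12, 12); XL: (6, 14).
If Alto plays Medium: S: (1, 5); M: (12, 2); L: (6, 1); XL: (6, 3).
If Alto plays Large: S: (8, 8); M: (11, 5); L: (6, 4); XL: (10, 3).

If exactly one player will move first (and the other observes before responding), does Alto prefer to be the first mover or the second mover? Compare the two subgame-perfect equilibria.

If Alto leads: Brio's best replies are Small→M, Medium→S, Large→S; Alto's induced payoffs 7, 1, 8; outcome (Large, S), payoffs (8, 8).
If Brio leads: Alto's best replies are S→Large, M→Medium, L→Small, XL→Large; Brio's induced payoffs 8, 2, 12, 3; outcome (Small, L), payoffs (12, 12).
Alto gets 8 moving first and 12 moving second, so Alto prefers to move second.

second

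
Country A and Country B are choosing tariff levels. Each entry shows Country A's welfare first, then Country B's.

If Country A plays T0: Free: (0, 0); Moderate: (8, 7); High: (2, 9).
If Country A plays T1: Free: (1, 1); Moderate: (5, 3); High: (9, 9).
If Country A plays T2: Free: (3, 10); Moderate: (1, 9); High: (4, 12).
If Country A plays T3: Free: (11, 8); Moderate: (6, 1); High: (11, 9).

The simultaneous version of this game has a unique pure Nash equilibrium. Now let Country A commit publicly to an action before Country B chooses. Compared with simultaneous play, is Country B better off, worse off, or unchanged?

unchanged

Country B best-responds to each possible Country A move:
- T0 → Country B plays High (best of 0, 7, 9); Country A gets 2.
- T1 → Country B plays High (best of 1, 3, 9); Country A gets 9.
- T2 → Country B plays High (best of 10, 9, 12); Country A gets 4.
- T3 → Country B plays High (best of 8, 1, 9); Country A gets 11.
Country A's induced payoffs are 2, 9, 4, 11, so Country A commits to T3. Subgame-perfect outcome: (T3, High) with payoffs (11, 9).
Now find the simultaneous Nash equilibrium.
Country A's best replies: Free→T3; Moderate→T0; High→T3.
Country B's best replies: T0→High; T1→High; T2→High; T3→High.
The unique mutual best reply is (T3, High), giving (11, 9).
Country B earns 9 sequentially versus 9 at the Nash outcome: unchanged.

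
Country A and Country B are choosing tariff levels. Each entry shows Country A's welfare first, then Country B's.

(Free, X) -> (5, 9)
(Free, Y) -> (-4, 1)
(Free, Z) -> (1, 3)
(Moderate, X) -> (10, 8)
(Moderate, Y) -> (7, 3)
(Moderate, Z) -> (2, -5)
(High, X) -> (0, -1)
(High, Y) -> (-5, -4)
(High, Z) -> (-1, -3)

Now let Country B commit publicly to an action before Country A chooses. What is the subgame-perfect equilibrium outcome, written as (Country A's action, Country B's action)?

(Moderate, X)

Country A best-responds to each possible Country B move:
- X → Country A plays Moderate (best of 5, 10, 0); Country B gets 8.
- Y → Country A plays Moderate (best of -4, 7, -5); Country B gets 3.
- Z → Country A plays Moderate (best of 1, 2, -1); Country B gets -5.
Maximizing over 8, 3, -5, Country B chooses X. Subgame-perfect outcome: (Moderate, X) with payoffs (10, 8).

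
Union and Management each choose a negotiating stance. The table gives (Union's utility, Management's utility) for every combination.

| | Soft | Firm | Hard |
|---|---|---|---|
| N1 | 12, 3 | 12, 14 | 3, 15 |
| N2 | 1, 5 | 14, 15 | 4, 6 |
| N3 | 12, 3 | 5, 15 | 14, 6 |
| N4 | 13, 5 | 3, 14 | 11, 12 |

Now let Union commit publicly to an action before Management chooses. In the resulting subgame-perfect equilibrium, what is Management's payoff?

15

Management best-responds to each possible Union move:
- N1 → Management plays Hard (best of 3, 14, 15); Union gets 3.
- N2 → Management plays Firm (best of 5, 15, 6); Union gets 14.
- N3 → Management plays Firm (best of 3, 15, 6); Union gets 5.
- N4 → Management plays Firm (best of 5, 14, 12); Union gets 3.
Among 3, 14, 5, 3, the best is 14 at N2. Subgame-perfect outcome: (N2, Firm) with payoffs (14, 15).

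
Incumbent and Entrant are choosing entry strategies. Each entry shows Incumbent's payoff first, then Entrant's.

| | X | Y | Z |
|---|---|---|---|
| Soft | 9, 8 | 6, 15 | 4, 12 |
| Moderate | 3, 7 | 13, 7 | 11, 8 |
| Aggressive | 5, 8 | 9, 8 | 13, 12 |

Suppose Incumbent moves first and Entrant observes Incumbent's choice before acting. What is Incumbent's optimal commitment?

Solve by backward induction (Incumbent leads).
- Soft: Entrant compares 8, 15, 12 and picks Y; Incumbent would get 6.
- Moderate: Entrant compares 7, 7, 8 and picks Z; Incumbent would get 11.
- Aggressive: Entrant compares 8, 8, 12 and picks Z; Incumbent would get 13.
Maximizing over 6, 11, 13, Incumbent chooses Aggressive. Subgame-perfect outcome: (Aggressive, Z) with payoffs (13, 12).

Aggressive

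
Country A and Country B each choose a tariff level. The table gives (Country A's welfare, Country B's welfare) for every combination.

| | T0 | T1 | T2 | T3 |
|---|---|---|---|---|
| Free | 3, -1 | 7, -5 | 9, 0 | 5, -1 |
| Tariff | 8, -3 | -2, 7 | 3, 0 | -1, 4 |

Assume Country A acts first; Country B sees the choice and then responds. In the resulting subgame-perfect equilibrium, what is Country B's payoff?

Work backward from Country B's decision.
- Free → Country B plays T2 (best of -1, -5, 0, -1); Country A gets 9.
- Tariff → Country B plays T1 (best of -3, 7, 0, 4); Country A gets -2.
Maximizing over 9, -2, Country A chooses Free. Subgame-perfect outcome: (Free, T2) with payoffs (9, 0).

0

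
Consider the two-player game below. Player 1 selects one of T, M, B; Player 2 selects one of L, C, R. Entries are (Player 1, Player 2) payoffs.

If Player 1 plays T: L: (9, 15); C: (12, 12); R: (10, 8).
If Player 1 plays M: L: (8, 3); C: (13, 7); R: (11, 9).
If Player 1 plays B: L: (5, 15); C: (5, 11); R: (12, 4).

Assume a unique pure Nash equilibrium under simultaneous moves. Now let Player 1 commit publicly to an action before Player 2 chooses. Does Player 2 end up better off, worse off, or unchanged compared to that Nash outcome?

Backward induction with Player 1 moving first.
- T → Player 2 plays L (best of 15, 12, 8); Player 1 gets 9.
- M → Player 2 plays R (best of 3, 7, 9); Player 1 gets 11.
- B → Player 2 plays L (best of 15, 11, 4); Player 1 gets 5.
Player 1's induced payoffs are 9, 11, 5, so Player 1 commits to M. Subgame-perfect outcome: (M, R) with payoffs (11, 9).
Now find the simultaneous Nash equilibrium.
Player 1's best replies: L→T; C→M; R→B.
Player 2's best replies: T→L; M→R; B→L.
Only (T, L) has each player best-responding; Nash payoffs (9, 15).
Player 2 earns 9 sequentially versus 15 at the Nash outcome: worse off.

worse off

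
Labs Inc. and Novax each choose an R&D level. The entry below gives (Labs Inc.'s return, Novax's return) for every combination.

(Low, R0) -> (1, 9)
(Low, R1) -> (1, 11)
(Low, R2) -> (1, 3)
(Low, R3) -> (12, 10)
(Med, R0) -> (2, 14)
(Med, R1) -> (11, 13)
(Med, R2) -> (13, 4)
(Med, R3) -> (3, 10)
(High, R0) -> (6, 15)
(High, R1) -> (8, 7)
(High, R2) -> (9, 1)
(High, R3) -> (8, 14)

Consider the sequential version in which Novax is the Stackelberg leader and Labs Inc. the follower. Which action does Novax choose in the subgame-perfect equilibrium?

R0

Work backward from Labs Inc.'s decision.
- R0 → Labs Inc. plays High (best of 1, 2, 6); Novax gets 15.
- R1 → Labs Inc. plays Med (best of 1, 11, 8); Novax gets 13.
- R2 → Labs Inc. plays Med (best of 1, 13, 9); Novax gets 4.
- R3 → Labs Inc. plays Low (best of 12, 3, 8); Novax gets 10.
Novax's induced payoffs are 15, 13, 4, 10, so Novax commits to R0. Subgame-perfect outcome: (High, R0) with payoffs (6, 15).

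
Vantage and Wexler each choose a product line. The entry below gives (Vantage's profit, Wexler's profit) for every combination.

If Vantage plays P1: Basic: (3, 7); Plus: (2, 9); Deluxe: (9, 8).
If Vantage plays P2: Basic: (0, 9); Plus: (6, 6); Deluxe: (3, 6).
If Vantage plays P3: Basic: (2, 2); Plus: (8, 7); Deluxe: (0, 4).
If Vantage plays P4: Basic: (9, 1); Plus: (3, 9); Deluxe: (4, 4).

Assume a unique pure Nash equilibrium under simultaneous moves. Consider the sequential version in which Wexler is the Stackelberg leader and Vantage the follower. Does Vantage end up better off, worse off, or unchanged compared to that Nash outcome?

better off

Backward induction with Wexler moving first.
- Basic: Vantage compares 3, 0, 2, 9 and picks P4; Wexler would get 1.
- Plus: Vantage compares 2, 6, 8, 3 and picks P3; Wexler would get 7.
- Deluxe: Vantage compares 9, 3, 0, 4 and picks P1; Wexler would get 8.
Maximizing over 1, 7, 8, Wexler chooses Deluxe. Subgame-perfect outcome: (P1, Deluxe) with payoffs (9, 8).
Under simultaneous play:
Vantage's best replies: Basic→P4; Plus→P3; Deluxe→P1.
Wexler's best replies: P1→Plus; P2→Basic; P3→Plus; P4→Plus.
The unique mutual best reply is (P3, Plus), giving (8, 7).
Vantage earns 9 sequentially versus 8 at the Nash outcome: better off.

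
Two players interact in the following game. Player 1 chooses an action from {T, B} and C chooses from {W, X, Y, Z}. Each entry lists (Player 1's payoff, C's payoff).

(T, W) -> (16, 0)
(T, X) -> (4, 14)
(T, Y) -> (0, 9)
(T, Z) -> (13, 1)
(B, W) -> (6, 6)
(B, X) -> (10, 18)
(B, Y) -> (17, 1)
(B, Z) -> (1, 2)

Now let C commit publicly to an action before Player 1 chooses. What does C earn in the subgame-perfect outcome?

18

Backward induction with C moving first.
- W: BR = T, leader payoff 0.
- X: BR = B, leader payoff 18.
- Y: BR = B, leader payoff 1.
- Z: BR = T, leader payoff 1.
Among 0, 18, 1, 1, the best is 18 at X. Subgame-perfect outcome: (B, X) with payoffs (10, 18).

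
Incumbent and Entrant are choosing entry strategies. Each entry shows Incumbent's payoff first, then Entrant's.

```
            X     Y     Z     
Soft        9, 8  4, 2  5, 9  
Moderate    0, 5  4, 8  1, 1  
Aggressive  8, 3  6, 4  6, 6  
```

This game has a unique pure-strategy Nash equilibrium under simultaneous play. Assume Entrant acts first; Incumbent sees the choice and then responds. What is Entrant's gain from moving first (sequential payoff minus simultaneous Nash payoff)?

Backward induction with Entrant moving first.
- X: BR = Soft, leader payoff 8.
- Y: BR = Aggressive, leader payoff 4.
- Z: BR = Aggressive, leader payoff 6.
Entrant's induced payoffs are 8, 4, 6, so Entrant commits to X. Subgame-perfect outcome: (Soft, X) with payoffs (9, 8).
For the simultaneous game, intersect best replies.
Incumbent's best replies: X→Soft; Y→Aggressive; Z→Aggressive.
Entrant's best replies: Soft→Z; Moderate→Y; Aggressive→Z.
Only (Aggressive, Z) has each player best-responding; Nash payoffs (6, 6).
Entrant's commitment gain: 8 − 6 = 2.

2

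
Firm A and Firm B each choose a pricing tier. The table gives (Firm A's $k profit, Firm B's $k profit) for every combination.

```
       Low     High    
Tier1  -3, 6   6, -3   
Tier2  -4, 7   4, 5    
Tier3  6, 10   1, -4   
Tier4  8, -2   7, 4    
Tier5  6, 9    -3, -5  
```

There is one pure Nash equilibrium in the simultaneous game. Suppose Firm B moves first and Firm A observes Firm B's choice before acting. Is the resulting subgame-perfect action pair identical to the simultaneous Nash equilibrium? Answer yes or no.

yes

Backward induction with Firm B moving first.
- Low: Firm A compares -3, -4, 6, 8, 6 and picks Tier4; Firm B would get -2.
- High: Firm A compares 6, 4, 1, 7, -3 and picks Tier4; Firm B would get 4.
Maximizing over -2, 4, Firm B chooses High. Subgame-perfect outcome: (Tier4, High) with payoffs (7, 4).
Under simultaneous play:
Firm A's best replies: Low→Tier4; High→Tier4.
Firm B's best replies: Tier1→Low; Tier2→Low; Tier3→Low; Tier4→High; Tier5→Low.
Only (Tier4, High) has each player best-responding; Nash payoffs (7, 4).
Sequential outcome (Tier4, High) coincides with the Nash profile (Tier4, High).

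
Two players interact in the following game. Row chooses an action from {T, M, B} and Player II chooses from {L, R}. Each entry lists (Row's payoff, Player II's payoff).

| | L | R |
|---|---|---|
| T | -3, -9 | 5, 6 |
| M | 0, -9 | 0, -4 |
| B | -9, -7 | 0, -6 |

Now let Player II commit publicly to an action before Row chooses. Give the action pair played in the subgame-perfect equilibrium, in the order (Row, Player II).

(T, R)

Row best-responds to each possible Player II move:
- L → Row plays M (best of -3, 0, -9); Player II gets -9.
- R → Row plays T (best of 5, 0, 0); Player II gets 6.
Among -9, 6, the best is 6 at R. Subgame-perfect outcome: (T, R) with payoffs (5, 6).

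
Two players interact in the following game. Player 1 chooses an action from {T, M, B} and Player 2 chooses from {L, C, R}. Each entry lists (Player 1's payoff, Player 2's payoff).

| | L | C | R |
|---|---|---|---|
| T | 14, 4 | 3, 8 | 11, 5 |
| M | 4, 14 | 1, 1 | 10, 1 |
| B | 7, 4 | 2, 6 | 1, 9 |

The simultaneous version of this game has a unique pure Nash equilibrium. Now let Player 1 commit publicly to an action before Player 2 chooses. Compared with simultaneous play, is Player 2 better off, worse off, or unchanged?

better off

Work backward from Player 2's decision.
- T → Player 2 plays C (best of 4, 8, 5); Player 1 gets 3.
- M → Player 2 plays L (best of 14, 1, 1); Player 1 gets 4.
- B → Player 2 plays R (best of 4, 6, 9); Player 1 gets 1.
Maximizing over 3, 4, 1, Player 1 chooses M. Subgame-perfect outcome: (M, L) with payoffs (4, 14).
For the simultaneous game, intersect best replies.
Player 1's best replies: L→T; C→T; R→T.
Player 2's best replies: T→C; M→L; B→R.
The unique mutual best reply is (T, C), giving (3, 8).
Player 2 earns 14 sequentially versus 8 at the Nash outcome: better off.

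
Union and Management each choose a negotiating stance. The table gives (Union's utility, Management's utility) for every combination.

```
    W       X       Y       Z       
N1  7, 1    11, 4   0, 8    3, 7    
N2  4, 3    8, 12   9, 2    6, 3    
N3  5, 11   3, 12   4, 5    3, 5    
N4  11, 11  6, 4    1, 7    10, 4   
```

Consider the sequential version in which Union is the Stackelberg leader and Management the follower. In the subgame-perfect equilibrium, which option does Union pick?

Solve by backward induction (Union leads).
- N1: BR = Y, leader payoff 0.
- N2: BR = X, leader payoff 8.
- N3: BR = X, leader payoff 3.
- N4: BR = W, leader payoff 11.
Among 0, 8, 3, 11, the best is 11 at N4. Subgame-perfect outcome: (N4, W) with payoffs (11, 11).

N4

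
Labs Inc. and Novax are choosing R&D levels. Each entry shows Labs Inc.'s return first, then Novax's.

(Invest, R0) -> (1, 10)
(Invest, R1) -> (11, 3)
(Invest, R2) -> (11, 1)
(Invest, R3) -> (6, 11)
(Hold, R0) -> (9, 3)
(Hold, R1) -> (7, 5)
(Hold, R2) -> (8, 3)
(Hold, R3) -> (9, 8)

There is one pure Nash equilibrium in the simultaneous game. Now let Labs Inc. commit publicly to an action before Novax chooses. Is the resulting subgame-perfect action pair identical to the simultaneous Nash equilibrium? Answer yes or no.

Novax best-responds to each possible Labs Inc. move:
- Invest: Novax compares 10, 3, 1, 11 and picks R3; Labs Inc. would get 6.
- Hold: Novax compares 3, 5, 3, 8 and picks R3; Labs Inc. would get 9.
Maximizing over 6, 9, Labs Inc. chooses Hold. Subgame-perfect outcome: (Hold, R3) with payoffs (9, 8).
Under simultaneous play:
Labs Inc.'s best replies: R0→Hold; R1→Invest; R2→Invest; R3→Hold.
Novax's best replies: Invest→R3; Hold→R3.
The unique mutual best reply is (Hold, R3), giving (9, 8).
Sequential outcome (Hold, R3) coincides with the Nash profile (Hold, R3).

yes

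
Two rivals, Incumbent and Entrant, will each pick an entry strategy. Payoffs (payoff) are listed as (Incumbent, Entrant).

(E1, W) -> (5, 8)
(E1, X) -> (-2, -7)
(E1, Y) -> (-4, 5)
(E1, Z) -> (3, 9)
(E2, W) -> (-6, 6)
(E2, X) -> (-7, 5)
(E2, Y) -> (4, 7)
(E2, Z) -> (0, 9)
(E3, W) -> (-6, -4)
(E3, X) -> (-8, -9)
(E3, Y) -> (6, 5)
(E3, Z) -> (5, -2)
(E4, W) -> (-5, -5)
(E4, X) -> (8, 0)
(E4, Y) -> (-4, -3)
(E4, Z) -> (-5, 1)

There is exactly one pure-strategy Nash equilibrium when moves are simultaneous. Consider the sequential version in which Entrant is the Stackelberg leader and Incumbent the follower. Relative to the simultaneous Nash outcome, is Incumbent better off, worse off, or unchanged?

Backward induction with Entrant moving first.
- W: Incumbent compares 5, -6, -6, -5 and picks E1; Entrant would get 8.
- X: Incumbent compares -2, -7, -8, 8 and picks E4; Entrant would get 0.
- Y: Incumbent compares -4, 4, 6, -4 and picks E3; Entrant would get 5.
- Z: Incumbent compares 3, 0, 5, -5 and picks E3; Entrant would get -2.
Maximizing over 8, 0, 5, -2, Entrant chooses W. Subgame-perfect outcome: (E1, W) with payoffs (5, 8).
Now find the simultaneous Nash equilibrium.
Incumbent's best replies: W→E1; X→E4; Y→E3; Z→E3.
Entrant's best replies: E1→Z; E2→Z; E3→Y; E4→Z.
Only (E3, Y) has each player best-responding; Nash payoffs (6, 5).
Incumbent earns 5 sequentially versus 6 at the Nash outcome: worse off.

worse off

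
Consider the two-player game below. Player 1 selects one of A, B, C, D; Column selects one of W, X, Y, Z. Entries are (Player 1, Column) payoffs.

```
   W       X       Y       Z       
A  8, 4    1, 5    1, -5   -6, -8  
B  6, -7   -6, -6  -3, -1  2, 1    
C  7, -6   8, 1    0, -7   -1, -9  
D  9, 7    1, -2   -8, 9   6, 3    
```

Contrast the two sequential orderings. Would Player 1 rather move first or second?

second

If Player 1 leads: Column's best replies are A→X, B→Z, C→X, D→Y; Player 1's induced payoffs 1, 2, 8, -8; outcome (C, X), payoffs (8, 1).
If Column leads: Player 1's best replies are W→D, X→C, Y→A, Z→D; Column's induced payoffs 7, 1, -5, 3; outcome (D, W), payoffs (9, 7).
Player 1 gets 8 moving first and 9 moving second, so Player 1 prefers to move second.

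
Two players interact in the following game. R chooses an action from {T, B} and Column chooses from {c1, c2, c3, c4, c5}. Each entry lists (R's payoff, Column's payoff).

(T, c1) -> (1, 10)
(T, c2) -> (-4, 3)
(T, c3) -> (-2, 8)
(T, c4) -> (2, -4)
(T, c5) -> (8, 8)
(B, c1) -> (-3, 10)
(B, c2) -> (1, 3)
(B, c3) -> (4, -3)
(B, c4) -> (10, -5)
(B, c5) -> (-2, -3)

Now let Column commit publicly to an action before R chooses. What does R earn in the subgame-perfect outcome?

1

R best-responds to each possible Column move:
- c1: R compares 1, -3 and picks T; Column would get 10.
- c2: R compares -4, 1 and picks B; Column would get 3.
- c3: R compares -2, 4 and picks B; Column would get -3.
- c4: R compares 2, 10 and picks B; Column would get -5.
- c5: R compares 8, -2 and picks T; Column would get 8.
Maximizing over 10, 3, -3, -5, 8, Column chooses c1. Subgame-perfect outcome: (T, c1) with payoffs (1, 10).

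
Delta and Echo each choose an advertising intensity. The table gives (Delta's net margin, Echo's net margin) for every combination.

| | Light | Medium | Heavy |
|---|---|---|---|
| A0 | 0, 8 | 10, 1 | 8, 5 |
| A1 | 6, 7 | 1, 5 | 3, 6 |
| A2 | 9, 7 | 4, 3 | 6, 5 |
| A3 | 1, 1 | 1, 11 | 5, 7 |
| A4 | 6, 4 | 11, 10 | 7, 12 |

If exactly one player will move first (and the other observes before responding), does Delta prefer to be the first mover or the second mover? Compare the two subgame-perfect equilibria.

second

If Delta leads: Echo's best replies are A0→Light, A1→Light, A2→Light, A3→Medium, A4→Heavy; Delta's induced payoffs 0, 6, 9, 1, 7; outcome (A2, Light), payoffs (9, 7).
If Echo leads: Delta's best replies are Light→A2, Medium→A4, Heavy→A0; Echo's induced payoffs 7, 10, 5; outcome (A4, Medium), payoffs (11, 10).
Delta gets 9 moving first and 11 moving second, so Delta prefers to move second.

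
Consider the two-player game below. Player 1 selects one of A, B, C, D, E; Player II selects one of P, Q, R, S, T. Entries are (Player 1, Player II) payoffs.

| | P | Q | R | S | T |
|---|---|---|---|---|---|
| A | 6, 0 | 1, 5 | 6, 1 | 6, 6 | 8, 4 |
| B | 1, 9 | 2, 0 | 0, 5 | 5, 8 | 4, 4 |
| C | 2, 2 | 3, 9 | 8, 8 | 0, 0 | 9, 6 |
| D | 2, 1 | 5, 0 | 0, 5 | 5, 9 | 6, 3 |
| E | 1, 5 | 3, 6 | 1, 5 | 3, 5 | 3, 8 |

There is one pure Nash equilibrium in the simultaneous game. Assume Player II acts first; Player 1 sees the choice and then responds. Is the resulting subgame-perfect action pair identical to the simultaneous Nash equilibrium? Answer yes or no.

Work backward from Player 1's decision.
- P: Player 1 compares 6, 1, 2, 2, 1 and picks A; Player II would get 0.
- Q: Player 1 compares 1, 2, 3, 5, 3 and picks D; Player II would get 0.
- R: Player 1 compares 6, 0, 8, 0, 1 and picks C; Player II would get 8.
- S: Player 1 compares 6, 5, 0, 5, 3 and picks A; Player II would get 6.
- T: Player 1 compares 8, 4, 9, 6, 3 and picks C; Player II would get 6.
Among 0, 0, 8, 6, 6, the best is 8 at R. Subgame-perfect outcome: (C, R) with payoffs (8, 8).
Now find the simultaneous Nash equilibrium.
Player 1's best replies: P→A; Q→D; R→C; S→A; T→C.
Player II's best replies: A→S; B→P; C→Q; D→S; E→T.
Only (A, S) has each player best-responding; Nash payoffs (6, 6).
Sequential outcome (C, R) differs from the Nash profile (A, S).

no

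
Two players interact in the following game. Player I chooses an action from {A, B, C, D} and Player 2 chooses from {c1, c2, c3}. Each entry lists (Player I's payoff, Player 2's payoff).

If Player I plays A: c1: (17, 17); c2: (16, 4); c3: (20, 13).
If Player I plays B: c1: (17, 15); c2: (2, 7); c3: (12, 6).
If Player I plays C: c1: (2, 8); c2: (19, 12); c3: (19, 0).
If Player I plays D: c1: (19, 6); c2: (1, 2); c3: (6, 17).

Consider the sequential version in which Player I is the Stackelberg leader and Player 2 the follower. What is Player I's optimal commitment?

C

Solve by backward induction (Player I leads).
- A: Player 2 compares 17, 4, 13 and picks c1; Player I would get 17.
- B: Player 2 compares 15, 7, 6 and picks c1; Player I would get 17.
- C: Player 2 compares 8, 12, 0 and picks c2; Player I would get 19.
- D: Player 2 compares 6, 2, 17 and picks c3; Player I would get 6.
Player I's induced payoffs are 17, 17, 19, 6, so Player I commits to C. Subgame-perfect outcome: (C, c2) with payoffs (19, 12).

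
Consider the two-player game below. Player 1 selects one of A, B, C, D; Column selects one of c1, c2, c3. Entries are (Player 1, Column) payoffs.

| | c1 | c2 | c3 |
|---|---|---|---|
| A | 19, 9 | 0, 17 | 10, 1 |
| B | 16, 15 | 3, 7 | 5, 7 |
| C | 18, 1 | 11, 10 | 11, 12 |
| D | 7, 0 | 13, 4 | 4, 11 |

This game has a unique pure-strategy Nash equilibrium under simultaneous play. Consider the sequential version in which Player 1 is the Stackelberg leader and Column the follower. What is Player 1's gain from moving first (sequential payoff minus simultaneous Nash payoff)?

5

Work backward from Column's decision.
- A: BR = c2, leader payoff 0.
- B: BR = c1, leader payoff 16.
- C: BR = c3, leader payoff 11.
- D: BR = c3, leader payoff 4.
Among 0, 16, 11, 4, the best is 16 at B. Subgame-perfect outcome: (B, c1) with payoffs (16, 15).
For the simultaneous game, intersect best replies.
Player 1's best replies: c1→A; c2→D; c3→C.
Column's best replies: A→c2; B→c1; C→c3; D→c3.
Only (C, c3) has each player best-responding; Nash payoffs (11, 12).
Player 1's commitment gain: 16 − 11 = 5.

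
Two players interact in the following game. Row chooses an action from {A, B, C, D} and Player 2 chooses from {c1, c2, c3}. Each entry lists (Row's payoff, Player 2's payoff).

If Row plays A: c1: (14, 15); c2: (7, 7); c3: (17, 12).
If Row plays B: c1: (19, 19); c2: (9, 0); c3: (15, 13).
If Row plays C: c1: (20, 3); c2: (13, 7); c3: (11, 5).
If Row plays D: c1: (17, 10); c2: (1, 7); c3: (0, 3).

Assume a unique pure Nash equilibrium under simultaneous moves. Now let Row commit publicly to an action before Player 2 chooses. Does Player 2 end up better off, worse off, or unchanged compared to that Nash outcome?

Solve by backward induction (Row leads).
- A: BR = c1, leader payoff 14.
- B: BR = c1, leader payoff 19.
- C: BR = c2, leader payoff 13.
- D: BR = c1, leader payoff 17.
Row's induced payoffs are 14, 19, 13, 17, so Row commits to B. Subgame-perfect outcome: (B, c1) with payoffs (19, 19).
For the simultaneous game, intersect best replies.
Row's best replies: c1→C; c2→C; c3→A.
Player 2's best replies: A→c1; B→c1; C→c2; D→c1.
Only (C, c2) has each player best-responding; Nash payoffs (13, 7).
Player 2 earns 19 sequentially versus 7 at the Nash outcome: better off.

better off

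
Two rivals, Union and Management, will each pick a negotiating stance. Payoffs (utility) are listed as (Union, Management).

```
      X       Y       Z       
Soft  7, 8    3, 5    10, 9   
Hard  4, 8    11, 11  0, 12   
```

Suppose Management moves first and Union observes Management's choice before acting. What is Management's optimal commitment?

Y

Backward induction with Management moving first.
- X: BR = Soft, leader payoff 8.
- Y: BR = Hard, leader payoff 11.
- Z: BR = Soft, leader payoff 9.
Among 8, 11, 9, the best is 11 at Y. Subgame-perfect outcome: (Hard, Y) with payoffs (11, 11).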